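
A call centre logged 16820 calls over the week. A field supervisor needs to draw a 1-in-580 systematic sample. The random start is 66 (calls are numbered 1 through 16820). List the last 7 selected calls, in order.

23rd selection = 66 + 22×580 = 12826
24th: 12826 + 580 = 13406
25th: 13406 + 580 = 13986
26th: 13986 + 580 = 14566
27th: 14566 + 580 = 15146
28th: 15146 + 580 = 15726
29th: 15726 + 580 = 16306

12826, 13406, 13986, 14566, 15146, 15726, 16306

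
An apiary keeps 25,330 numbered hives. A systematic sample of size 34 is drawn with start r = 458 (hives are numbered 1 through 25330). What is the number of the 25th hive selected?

18338

k = 25330/34 = 745
25th selection = r + (25−1)·k = 458 + 24×745 = 458 + 17880 = 18338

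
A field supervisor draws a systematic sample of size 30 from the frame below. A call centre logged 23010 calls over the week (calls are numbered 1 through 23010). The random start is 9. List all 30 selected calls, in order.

k = N/n = 23010/30 = 767
call 1: 9
call 2: 9 + 767 = 776
call 3: 776 + 767 = 1543
call 4: 1543 + 767 = 2310
call 5: 2310 + 767 = 3077
call 6: 3077 + 767 = 3844
call 7: 3844 + 767 = 4611
call 8: 4611 + 767 = 5378
call 9: 5378 + 767 = 6145
call 10: 6145 + 767 = 6912
call 11: 6912 + 767 = 7679
call 12: 7679 + 767 = 8446
call 13: 8446 + 767 = 9213
call 14: 9213 + 767 = 9980
call 15: 9980 + 767 = 10747
call 16: 10747 + 767 = 11514
call 17: 11514 + 767 = 12281
call 18: 12281 + 767 = 13048
call 19: 13048 + 767 = 13815
call 20: 13815 + 767 = 14582
call 21: 14582 + 767 = 15349
call 22: 15349 + 767 = 16116
call 23: 16116 + 767 = 16883
call 24: 16883 + 767 = 17650
call 25: 17650 + 767 = 18417
call 26: 18417 + 767 = 19184
call 27: 19184 + 767 = 19951
call 28: 19951 + 767 = 20718
call 29: 20718 + 767 = 21485
call 30: 21485 + 767 = 22252

9, 776, 1543, 2310, 3077, 3844, 4611, 5378, 6145, 6912, 7679, 8446, 9213, 9980, 10747, 11514, 12281, 13048, 13815, 14582, 15349, 16116, 16883, 17650, 18417, 19184, 19951, 20718, 21485, 22252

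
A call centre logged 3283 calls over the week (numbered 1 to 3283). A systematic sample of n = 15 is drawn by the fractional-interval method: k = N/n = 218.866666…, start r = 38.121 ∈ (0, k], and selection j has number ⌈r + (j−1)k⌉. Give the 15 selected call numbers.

39, 257, 476, 695, 914, 1133, 1352, 1571, 1790, 2008, 2227, 2446, 2665, 2884, 3103

j=1: r + 0k = 38.121 → ⌈·⌉ = 39
j=2: r + 1k = 256.987666… → ⌈·⌉ = 257
j=3: r + 2k = 475.854333… → ⌈·⌉ = 476
j=4: r + 3k = 694.721 → ⌈·⌉ = 695
j=5: r + 4k = 913.587666… → ⌈·⌉ = 914
j=6: r + 5k = 1132.454333… → ⌈·⌉ = 1133
j=7: r + 6k = 1351.321 → ⌈·⌉ = 1352
j=8: r + 7k = 1570.187666… → ⌈·⌉ = 1571
j=9: r + 8k = 1789.054333… → ⌈·⌉ = 1790
j=10: r + 9k = 2007.921 → ⌈·⌉ = 2008
j=11: r + 10k = 2226.787666… → ⌈·⌉ = 2227
j=12: r + 11k = 2445.654333… → ⌈·⌉ = 2446
j=13: r + 12k = 2664.521 → ⌈·⌉ = 2665
j=14: r + 13k = 2883.387666… → ⌈·⌉ = 2884
j=15: r + 14k = 3102.254333… → ⌈·⌉ = 3103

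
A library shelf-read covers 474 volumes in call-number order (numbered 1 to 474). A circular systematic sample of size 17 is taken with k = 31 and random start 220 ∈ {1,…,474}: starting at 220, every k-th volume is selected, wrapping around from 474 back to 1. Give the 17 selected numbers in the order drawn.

Selection 1: 220
Selection 2: 220 + 31 = 251
Selection 3: 251 + 31 = 282
Selection 4: 282 + 31 = 313
Selection 5: 313 + 31 = 344
Selection 6: 344 + 31 = 375
Selection 7: 375 + 31 = 406
Selection 8: 406 + 31 = 437
Selection 9: 437 + 31 = 468
Selection 10: 468 + 31 = 499 → 499 − 474 = 25
Selection 11: 25 + 31 = 56
Selection 12: 56 + 31 = 87
Selection 13: 87 + 31 = 118
Selection 14: 118 + 31 = 149
Selection 15: 149 + 31 = 180
Selection 16: 180 + 31 = 211
Selection 17: 211 + 31 = 242

220, 251, 282, 313, 344, 375, 406, 437, 468, 25, 56, 87, 118, 149, 180, 211, 242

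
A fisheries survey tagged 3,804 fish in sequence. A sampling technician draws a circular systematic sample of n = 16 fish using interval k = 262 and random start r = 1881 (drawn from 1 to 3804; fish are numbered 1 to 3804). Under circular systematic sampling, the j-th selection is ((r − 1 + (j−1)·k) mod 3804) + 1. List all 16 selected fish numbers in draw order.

Selection 1: 1881
Selection 2: 1881 + 262 = 2143
Selection 3: 2143 + 262 = 2405
Selection 4: 2405 + 262 = 2667
Selection 5: 2667 + 262 = 2929
Selection 6: 2929 + 262 = 3191
Selection 7: 3191 + 262 = 3453
Selection 8: 3453 + 262 = 3715
Selection 9: 3715 + 262 = 3977 → 3977 − 3804 = 173
Selection 10: 173 + 262 = 435
Selection 11: 435 + 262 = 697
Selection 12: 697 + 262 = 959
Selection 13: 959 + 262 = 1221
Selection 14: 1221 + 262 = 1483
Selection 15: 1483 + 262 = 1745
Selection 16: 1745 + 262 = 2007

1881, 2143, 2405, 2667, 2929, 3191, 3453, 3715, 173, 435, 697, 959, 1221, 1483, 1745, 2007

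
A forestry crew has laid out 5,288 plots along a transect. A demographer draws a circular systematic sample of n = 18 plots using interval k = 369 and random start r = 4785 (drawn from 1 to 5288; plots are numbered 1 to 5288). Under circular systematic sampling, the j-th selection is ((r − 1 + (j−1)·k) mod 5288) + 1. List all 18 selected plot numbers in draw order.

4785, 5154, 235, 604, 973, 1342, 1711, 2080, 2449, 2818, 3187, 3556, 3925, 4294, 4663, 5032, 113, 482

Selection 1: 4785
Selection 2: 4785 + 369 = 5154
Selection 3: 5154 + 369 = 5523 → 5523 − 5288 = 235
Selection 4: 235 + 369 = 604
Selection 5: 604 + 369 = 973
Selection 6: 973 + 369 = 1342
Selection 7: 1342 + 369 = 1711
Selection 8: 1711 + 369 = 2080
Selection 9: 2080 + 369 = 2449
Selection 10: 2449 + 369 = 2818
Selection 11: 2818 + 369 = 3187
Selection 12: 3187 + 369 = 3556
Selection 13: 3556 + 369 = 3925
Selection 14: 3925 + 369 = 4294
Selection 15: 4294 + 369 = 4663
Selection 16: 4663 + 369 = 5032
Selection 17: 5032 + 369 = 5401 → 5401 − 5288 = 113
Selection 18: 113 + 369 = 482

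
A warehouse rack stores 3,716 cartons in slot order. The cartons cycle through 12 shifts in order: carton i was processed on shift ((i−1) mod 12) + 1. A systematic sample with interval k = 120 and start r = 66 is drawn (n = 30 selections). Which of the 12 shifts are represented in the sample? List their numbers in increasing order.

Consecutive selections differ by k = 120, so their shift numbers differ by 120 mod 12 = 0.
gcd(120, 12) = 12, so the sample visits 12/12 = 1 distinct residues mod 12.
Start 66 is shift 6; the shifts hit are 6.

6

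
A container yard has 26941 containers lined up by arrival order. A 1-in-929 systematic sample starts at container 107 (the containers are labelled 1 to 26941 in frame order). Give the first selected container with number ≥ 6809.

7539

k = 929
Steps past start: ⌈(6809 − 107)/929⌉ = ⌈6702/929⌉ = 8
Selected container: 107 + 8×929 = 7539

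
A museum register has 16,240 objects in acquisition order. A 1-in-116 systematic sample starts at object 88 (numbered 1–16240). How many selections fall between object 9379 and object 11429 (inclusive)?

17

k = 116
First selection ≥ 9379: 88 + ⌈(9379−88)/116⌉·116 = 88 + 81×116 = 9484
Last selection ≤ 11429: 88 + ⌊(11429−88)/116⌋·116 = 88 + 97×116 = 11340
Count = 97 − 81 + 1 = 17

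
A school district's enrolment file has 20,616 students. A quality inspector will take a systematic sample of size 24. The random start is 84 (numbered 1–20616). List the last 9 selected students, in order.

k = N/n = 20616/24 = 859
16th selection = 84 + 15×859 = 12969
17th: 12969 + 859 = 13828
18th: 13828 + 859 = 14687
19th: 14687 + 859 = 15546
20th: 15546 + 859 = 16405
21st: 16405 + 859 = 17264
22nd: 17264 + 859 = 18123
23rd: 18123 + 859 = 18982
24th: 18982 + 859 = 19841

12969, 13828, 14687, 15546, 16405, 17264, 18123, 18982, 19841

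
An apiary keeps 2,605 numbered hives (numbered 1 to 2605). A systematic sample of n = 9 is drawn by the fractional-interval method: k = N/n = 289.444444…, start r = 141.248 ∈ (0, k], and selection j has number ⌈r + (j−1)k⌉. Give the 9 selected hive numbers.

142, 431, 721, 1010, 1300, 1589, 1878, 2168, 2457

j=1: r + 0k = 141.248 → ⌈·⌉ = 142
j=2: r + 1k = 430.692444… → ⌈·⌉ = 431
j=3: r + 2k = 720.136888… → ⌈·⌉ = 721
j=4: r + 3k = 1009.581333… → ⌈·⌉ = 1010
j=5: r + 4k = 1299.025777… → ⌈·⌉ = 1300
j=6: r + 5k = 1588.470222… → ⌈·⌉ = 1589
j=7: r + 6k = 1877.914666… → ⌈·⌉ = 1878
j=8: r + 7k = 2167.359111… → ⌈·⌉ = 2168
j=9: r + 8k = 2456.803555… → ⌈·⌉ = 2457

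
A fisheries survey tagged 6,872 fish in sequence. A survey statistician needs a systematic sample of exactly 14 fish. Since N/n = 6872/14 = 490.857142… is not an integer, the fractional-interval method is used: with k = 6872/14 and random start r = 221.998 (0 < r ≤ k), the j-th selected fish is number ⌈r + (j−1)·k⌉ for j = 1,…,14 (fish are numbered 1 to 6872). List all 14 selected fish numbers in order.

222, 713, 1204, 1695, 2186, 2677, 3168, 3658, 4149, 4640, 5131, 5622, 6113, 6604

j=1: r + 0k = 221.998 → ⌈·⌉ = 222
j=2: r + 1k = 712.855142… → ⌈·⌉ = 713
j=3: r + 2k = 1203.712285… → ⌈·⌉ = 1204
j=4: r + 3k = 1694.569428… → ⌈·⌉ = 1695
j=5: r + 4k = 2185.426571… → ⌈·⌉ = 2186
j=6: r + 5k = 2676.283714… → ⌈·⌉ = 2677
j=7: r + 6k = 3167.140857… → ⌈·⌉ = 3168
j=8: r + 7k = 3657.998 → ⌈·⌉ = 3658
j=9: r + 8k = 4148.855142… → ⌈·⌉ = 4149
j=10: r + 9k = 4639.712285… → ⌈·⌉ = 4640
j=11: r + 10k = 5130.569428… → ⌈·⌉ = 5131
j=12: r + 11k = 5621.426571… → ⌈·⌉ = 5622
j=13: r + 12k = 6112.283714… → ⌈·⌉ = 6113
j=14: r + 13k = 6603.140857… → ⌈·⌉ = 6604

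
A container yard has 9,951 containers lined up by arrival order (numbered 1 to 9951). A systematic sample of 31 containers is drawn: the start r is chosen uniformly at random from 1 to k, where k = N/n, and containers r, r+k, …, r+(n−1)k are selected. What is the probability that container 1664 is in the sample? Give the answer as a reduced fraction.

k = 9951/31 = 321.
Container 1664 is selected iff r ≡ 1664 (mod 321); exactly one such r in {1,…,321}.
Inclusion probability = 1/321.

1/321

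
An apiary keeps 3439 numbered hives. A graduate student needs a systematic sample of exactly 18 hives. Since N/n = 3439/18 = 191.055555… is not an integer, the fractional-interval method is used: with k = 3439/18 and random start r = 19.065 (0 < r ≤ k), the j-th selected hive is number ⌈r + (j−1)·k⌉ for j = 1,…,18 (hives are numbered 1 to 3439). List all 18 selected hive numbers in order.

20, 211, 402, 593, 784, 975, 1166, 1357, 1548, 1739, 1930, 2121, 2312, 2503, 2694, 2885, 3076, 3268

j=1: r + 0k = 19.065 → ⌈·⌉ = 20
j=2: r + 1k = 210.120555… → ⌈·⌉ = 211
j=3: r + 2k = 401.176111… → ⌈·⌉ = 402
j=4: r + 3k = 592.231666… → ⌈·⌉ = 593
j=5: r + 4k = 783.287222… → ⌈·⌉ = 784
j=6: r + 5k = 974.342777… → ⌈·⌉ = 975
j=7: r + 6k = 1165.398333… → ⌈·⌉ = 1166
j=8: r + 7k = 1356.453888… → ⌈·⌉ = 1357
j=9: r + 8k = 1547.509444… → ⌈·⌉ = 1548
j=10: r + 9k = 1738.565 → ⌈·⌉ = 1739
j=11: r + 10k = 1929.620555… → ⌈·⌉ = 1930
j=12: r + 11k = 2120.676111… → ⌈·⌉ = 2121
j=13: r + 12k = 2311.731666… → ⌈·⌉ = 2312
j=14: r + 13k = 2502.787222… → ⌈·⌉ = 2503
j=15: r + 14k = 2693.842777… → ⌈·⌉ = 2694
j=16: r + 15k = 2884.898333… → ⌈·⌉ = 2885
j=17: r + 16k = 3075.953888… → ⌈·⌉ = 3076
j=18: r + 17k = 3267.009444… → ⌈·⌉ = 3268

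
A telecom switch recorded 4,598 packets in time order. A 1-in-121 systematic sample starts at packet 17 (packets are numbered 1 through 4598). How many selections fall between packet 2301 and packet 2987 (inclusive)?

6

k = 121
First selection ≥ 2301: 17 + ⌈(2301−17)/121⌉·121 = 17 + 19×121 = 2316
Last selection ≤ 2987: 17 + ⌊(2987−17)/121⌋·121 = 17 + 24×121 = 2921
Count = 24 − 19 + 1 = 6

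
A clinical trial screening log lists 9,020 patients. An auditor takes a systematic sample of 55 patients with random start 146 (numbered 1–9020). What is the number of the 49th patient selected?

k = 9020/55 = 164
49th selection = r + (49−1)·k = 146 + 48×164 = 146 + 7872 = 8018

8018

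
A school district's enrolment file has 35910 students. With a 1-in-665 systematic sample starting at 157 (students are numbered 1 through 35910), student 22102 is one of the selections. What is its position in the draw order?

34

k = 665
position = (22102 − 157)/665 + 1 = 21945/665 + 1 = 33 + 1 = 34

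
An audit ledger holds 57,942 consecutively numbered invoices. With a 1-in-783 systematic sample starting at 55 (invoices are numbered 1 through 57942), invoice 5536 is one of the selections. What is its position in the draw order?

k = 783
position = (5536 − 55)/783 + 1 = 5481/783 + 1 = 7 + 1 = 8

8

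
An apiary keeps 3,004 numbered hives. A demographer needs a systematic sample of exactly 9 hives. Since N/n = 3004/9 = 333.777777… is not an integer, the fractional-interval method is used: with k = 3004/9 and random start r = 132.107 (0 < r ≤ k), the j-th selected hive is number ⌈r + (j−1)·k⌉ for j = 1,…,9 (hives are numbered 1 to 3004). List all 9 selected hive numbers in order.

133, 466, 800, 1134, 1468, 1801, 2135, 2469, 2803

j=1: r + 0k = 132.107 → ⌈·⌉ = 133
j=2: r + 1k = 465.884777… → ⌈·⌉ = 466
j=3: r + 2k = 799.662555… → ⌈·⌉ = 800
j=4: r + 3k = 1133.440333… → ⌈·⌉ = 1134
j=5: r + 4k = 1467.218111… → ⌈·⌉ = 1468
j=6: r + 5k = 1800.995888… → ⌈·⌉ = 1801
j=7: r + 6k = 2134.773666… → ⌈·⌉ = 2135
j=8: r + 7k = 2468.551444… → ⌈·⌉ = 2469
j=9: r + 8k = 2802.329222… → ⌈·⌉ = 2803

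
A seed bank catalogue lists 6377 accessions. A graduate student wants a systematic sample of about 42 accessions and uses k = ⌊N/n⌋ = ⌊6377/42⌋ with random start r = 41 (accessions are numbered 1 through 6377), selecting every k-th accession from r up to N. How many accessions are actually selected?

42

k = ⌊6377/42⌋ = 151
Achieved size = ⌊(6377 − 41)/151⌋ + 1 = ⌊6336/151⌋ + 1 = 41 + 1 = 42
(last selection: 41 + 41×151 = 6232 ≤ 6377; next would be 6383 > 6377)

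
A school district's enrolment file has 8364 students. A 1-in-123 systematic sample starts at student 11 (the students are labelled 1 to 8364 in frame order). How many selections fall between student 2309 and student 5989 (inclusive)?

30

k = 123
First selection ≥ 2309: 11 + ⌈(2309−11)/123⌉·123 = 11 + 19×123 = 2348
Last selection ≤ 5989: 11 + ⌊(5989−11)/123⌋·123 = 11 + 48×123 = 5915
Count = 48 − 19 + 1 = 30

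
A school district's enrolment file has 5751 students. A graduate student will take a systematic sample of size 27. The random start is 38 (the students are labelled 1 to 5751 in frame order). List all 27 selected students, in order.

38, 251, 464, 677, 890, 1103, 1316, 1529, 1742, 1955, 2168, 2381, 2594, 2807, 3020, 3233, 3446, 3659, 3872, 4085, 4298, 4511, 4724, 4937, 5150, 5363, 5576

k = N/n = 5751/27 = 213
student 1: 38
student 2: 38 + 213 = 251
student 3: 251 + 213 = 464
student 4: 464 + 213 = 677
student 5: 677 + 213 = 890
student 6: 890 + 213 = 1103
student 7: 1103 + 213 = 1316
student 8: 1316 + 213 = 1529
student 9: 1529 + 213 = 1742
student 10: 1742 + 213 = 1955
student 11: 1955 + 213 = 2168
student 12: 2168 + 213 = 2381
student 13: 2381 + 213 = 2594
student 14: 2594 + 213 = 2807
student 15: 2807 + 213 = 3020
student 16: 3020 + 213 = 3233
student 17: 3233 + 213 = 3446
student 18: 3446 + 213 = 3659
student 19: 3659 + 213 = 3872
student 20: 3872 + 213 = 4085
student 21: 4085 + 213 = 4298
student 22: 4298 + 213 = 4511
student 23: 4511 + 213 = 4724
student 24: 4724 + 213 = 4937
student 25: 4937 + 213 = 5150
student 26: 5150 + 213 = 5363
student 27: 5363 + 213 = 5576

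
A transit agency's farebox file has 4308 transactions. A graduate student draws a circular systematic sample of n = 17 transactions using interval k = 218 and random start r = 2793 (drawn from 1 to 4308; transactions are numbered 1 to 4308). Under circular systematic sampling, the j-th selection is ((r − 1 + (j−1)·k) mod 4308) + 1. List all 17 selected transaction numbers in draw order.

2793, 3011, 3229, 3447, 3665, 3883, 4101, 11, 229, 447, 665, 883, 1101, 1319, 1537, 1755, 1973

Selection 1: 2793
Selection 2: 2793 + 218 = 3011
Selection 3: 3011 + 218 = 3229
Selection 4: 3229 + 218 = 3447
Selection 5: 3447 + 218 = 3665
Selection 6: 3665 + 218 = 3883
Selection 7: 3883 + 218 = 4101
Selection 8: 4101 + 218 = 4319 → 4319 − 4308 = 11
Selection 9: 11 + 218 = 229
Selection 10: 229 + 218 = 447
Selection 11: 447 + 218 = 665
Selection 12: 665 + 218 = 883
Selection 13: 883 + 218 = 1101
Selection 14: 1101 + 218 = 1319
Selection 15: 1319 + 218 = 1537
Selection 16: 1537 + 218 = 1755
Selection 17: 1755 + 218 = 1973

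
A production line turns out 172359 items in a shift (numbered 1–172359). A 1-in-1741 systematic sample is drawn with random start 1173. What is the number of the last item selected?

171791

k = 1741
99th selection = r + (99−1)·k = 1173 + 98×1741 = 1173 + 170618 = 171791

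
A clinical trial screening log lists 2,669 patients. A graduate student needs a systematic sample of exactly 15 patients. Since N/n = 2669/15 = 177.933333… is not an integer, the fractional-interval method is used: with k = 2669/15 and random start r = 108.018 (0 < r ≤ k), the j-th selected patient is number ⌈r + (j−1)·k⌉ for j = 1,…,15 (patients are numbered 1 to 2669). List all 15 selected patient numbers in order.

109, 286, 464, 642, 820, 998, 1176, 1354, 1532, 1710, 1888, 2066, 2244, 2422, 2600

j=1: r + 0k = 108.018 → ⌈·⌉ = 109
j=2: r + 1k = 285.951333… → ⌈·⌉ = 286
j=3: r + 2k = 463.884666… → ⌈·⌉ = 464
j=4: r + 3k = 641.818 → ⌈·⌉ = 642
j=5: r + 4k = 819.751333… → ⌈·⌉ = 820
j=6: r + 5k = 997.684666… → ⌈·⌉ = 998
j=7: r + 6k = 1175.618 → ⌈·⌉ = 1176
j=8: r + 7k = 1353.551333… → ⌈·⌉ = 1354
j=9: r + 8k = 1531.484666… → ⌈·⌉ = 1532
j=10: r + 9k = 1709.418 → ⌈·⌉ = 1710
j=11: r + 10k = 1887.351333… → ⌈·⌉ = 1888
j=12: r + 11k = 2065.284666… → ⌈·⌉ = 2066
j=13: r + 12k = 2243.218 → ⌈·⌉ = 2244
j=14: r + 13k = 2421.151333… → ⌈·⌉ = 2422
j=15: r + 14k = 2599.084666… → ⌈·⌉ = 2600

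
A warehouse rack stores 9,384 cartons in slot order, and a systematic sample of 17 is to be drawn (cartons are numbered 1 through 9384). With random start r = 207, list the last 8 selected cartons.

k = N/n = 9384/17 = 552
10th selection = 207 + 9×552 = 5175
11th: 5175 + 552 = 5727
12th: 5727 + 552 = 6279
13th: 6279 + 552 = 6831
14th: 6831 + 552 = 7383
15th: 7383 + 552 = 7935
16th: 7935 + 552 = 8487
17th: 8487 + 552 = 9039

5175, 5727, 6279, 6831, 7383, 7935, 8487, 9039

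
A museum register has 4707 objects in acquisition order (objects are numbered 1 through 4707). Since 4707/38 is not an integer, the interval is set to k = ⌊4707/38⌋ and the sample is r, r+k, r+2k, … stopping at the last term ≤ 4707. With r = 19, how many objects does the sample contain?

k = ⌊4707/38⌋ = 123
Achieved size = ⌊(4707 − 19)/123⌋ + 1 = ⌊4688/123⌋ + 1 = 38 + 1 = 39
(last selection: 19 + 38×123 = 4693 ≤ 4707; next would be 4816 > 4707)

39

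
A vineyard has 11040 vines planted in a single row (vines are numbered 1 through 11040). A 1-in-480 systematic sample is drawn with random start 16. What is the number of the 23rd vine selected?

k = 480
23rd selection = r + (23−1)·k = 16 + 22×480 = 16 + 10560 = 10576

10576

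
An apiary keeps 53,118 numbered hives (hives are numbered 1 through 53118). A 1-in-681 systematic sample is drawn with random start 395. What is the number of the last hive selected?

52832

k = 681
78th selection = r + (78−1)·k = 395 + 77×681 = 395 + 52437 = 52832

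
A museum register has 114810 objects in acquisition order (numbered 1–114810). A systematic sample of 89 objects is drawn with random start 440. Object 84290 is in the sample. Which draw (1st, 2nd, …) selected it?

66

k = 114810/89 = 1290
position = (84290 − 440)/1290 + 1 = 83850/1290 + 1 = 65 + 1 = 66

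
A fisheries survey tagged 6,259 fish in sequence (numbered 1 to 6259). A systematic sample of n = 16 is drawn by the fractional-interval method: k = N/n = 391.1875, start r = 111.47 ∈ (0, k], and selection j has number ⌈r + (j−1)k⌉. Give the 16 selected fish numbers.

j=1: r + 0k = 111.47 → ⌈·⌉ = 112
j=2: r + 1k = 502.6575 → ⌈·⌉ = 503
j=3: r + 2k = 893.845 → ⌈·⌉ = 894
j=4: r + 3k = 1285.0325 → ⌈·⌉ = 1286
j=5: r + 4k = 1676.22 → ⌈·⌉ = 1677
j=6: r + 5k = 2067.4075 → ⌈·⌉ = 2068
j=7: r + 6k = 2458.595 → ⌈·⌉ = 2459
j=8: r + 7k = 2849.7825 → ⌈·⌉ = 2850
j=9: r + 8k = 3240.97 → ⌈·⌉ = 3241
j=10: r + 9k = 3632.1575 → ⌈·⌉ = 3633
j=11: r + 10k = 4023.345 → ⌈·⌉ = 4024
j=12: r + 11k = 4414.5325 → ⌈·⌉ = 4415
j=13: r + 12k = 4805.72 → ⌈·⌉ = 4806
j=14: r + 13k = 5196.9075 → ⌈·⌉ = 5197
j=15: r + 14k = 5588.095 → ⌈·⌉ = 5589
j=16: r + 15k = 5979.2825 → ⌈·⌉ = 5980

112, 503, 894, 1286, 1677, 2068, 2459, 2850, 3241, 3633, 4024, 4415, 4806, 5197, 5589, 5980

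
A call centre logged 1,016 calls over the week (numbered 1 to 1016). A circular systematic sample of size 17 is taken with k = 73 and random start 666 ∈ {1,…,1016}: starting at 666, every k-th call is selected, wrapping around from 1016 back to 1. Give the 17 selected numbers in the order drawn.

Selection 1: 666
Selection 2: 666 + 73 = 739
Selection 3: 739 + 73 = 812
Selection 4: 812 + 73 = 885
Selection 5: 885 + 73 = 958
Selection 6: 958 + 73 = 1031 → 1031 − 1016 = 15
Selection 7: 15 + 73 = 88
Selection 8: 88 + 73 = 161
Selection 9: 161 + 73 = 234
Selection 10: 234 + 73 = 307
Selection 11: 307 + 73 = 380
Selection 12: 380 + 73 = 453
Selection 13: 453 + 73 = 526
Selection 14: 526 + 73 = 599
Selection 15: 599 + 73 = 672
Selection 16: 672 + 73 = 745
Selection 17: 745 + 73 = 818

666, 739, 812, 885, 958, 15, 88, 161, 234, 307, 380, 453, 526, 599, 672, 745, 818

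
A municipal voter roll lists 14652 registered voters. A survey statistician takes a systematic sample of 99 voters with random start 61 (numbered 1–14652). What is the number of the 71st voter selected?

k = 14652/99 = 148
71st selection = r + (71−1)·k = 61 + 70×148 = 61 + 10360 = 10421

10421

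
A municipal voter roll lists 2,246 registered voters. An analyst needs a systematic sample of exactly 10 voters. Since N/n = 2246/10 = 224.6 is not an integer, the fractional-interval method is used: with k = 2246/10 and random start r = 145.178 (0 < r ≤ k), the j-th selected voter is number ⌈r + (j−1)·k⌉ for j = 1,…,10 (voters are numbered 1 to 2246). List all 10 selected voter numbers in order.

j=1: r + 0k = 145.178 → ⌈·⌉ = 146
j=2: r + 1k = 369.778 → ⌈·⌉ = 370
j=3: r + 2k = 594.378 → ⌈·⌉ = 595
j=4: r + 3k = 818.978 → ⌈·⌉ = 819
j=5: r + 4k = 1043.578 → ⌈·⌉ = 1044
j=6: r + 5k = 1268.178 → ⌈·⌉ = 1269
j=7: r + 6k = 1492.778 → ⌈·⌉ = 1493
j=8: r + 7k = 1717.378 → ⌈·⌉ = 1718
j=9: r + 8k = 1941.978 → ⌈·⌉ = 1942
j=10: r + 9k = 2166.578 → ⌈·⌉ = 2167

146, 370, 595, 819, 1044, 1269, 1493, 1718, 1942, 2167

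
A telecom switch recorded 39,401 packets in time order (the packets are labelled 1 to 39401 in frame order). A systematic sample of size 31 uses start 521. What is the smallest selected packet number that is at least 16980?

k = 39401/31 = 1271
Steps past start: ⌈(16980 − 521)/1271⌉ = ⌈16459/1271⌉ = 13
Selected packet: 521 + 13×1271 = 17044

17044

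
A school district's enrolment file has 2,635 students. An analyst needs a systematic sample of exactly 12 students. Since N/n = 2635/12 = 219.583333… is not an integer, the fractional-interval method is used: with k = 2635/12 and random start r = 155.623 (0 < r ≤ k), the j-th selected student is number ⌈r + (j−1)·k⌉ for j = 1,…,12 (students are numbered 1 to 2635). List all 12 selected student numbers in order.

j=1: r + 0k = 155.623 → ⌈·⌉ = 156
j=2: r + 1k = 375.206333… → ⌈·⌉ = 376
j=3: r + 2k = 594.789666… → ⌈·⌉ = 595
j=4: r + 3k = 814.373 → ⌈·⌉ = 815
j=5: r + 4k = 1033.956333… → ⌈·⌉ = 1034
j=6: r + 5k = 1253.539666… → ⌈·⌉ = 1254
j=7: r + 6k = 1473.123 → ⌈·⌉ = 1474
j=8: r + 7k = 1692.706333… → ⌈·⌉ = 1693
j=9: r + 8k = 1912.289666… → ⌈·⌉ = 1913
j=10: r + 9k = 2131.873 → ⌈·⌉ = 2132
j=11: r + 10k = 2351.456333… → ⌈·⌉ = 2352
j=12: r + 11k = 2571.039666… → ⌈·⌉ = 2572

156, 376, 595, 815, 1034, 1254, 1474, 1693, 1913, 2132, 2352, 2572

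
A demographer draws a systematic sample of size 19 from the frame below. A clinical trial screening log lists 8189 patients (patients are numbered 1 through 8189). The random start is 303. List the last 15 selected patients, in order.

k = N/n = 8189/19 = 431
5th selection = 303 + 4×431 = 2027
6th: 2027 + 431 = 2458
7th: 2458 + 431 = 2889
8th: 2889 + 431 = 3320
9th: 3320 + 431 = 3751
10th: 3751 + 431 = 4182
11th: 4182 + 431 = 4613
12th: 4613 + 431 = 5044
13th: 5044 + 431 = 5475
14th: 5475 + 431 = 5906
15th: 5906 + 431 = 6337
16th: 6337 + 431 = 6768
17th: 6768 + 431 = 7199
18th: 7199 + 431 = 7630
19th: 7630 + 431 = 8061

2027, 2458, 2889, 3320, 3751, 4182, 4613, 5044, 5475, 5906, 6337, 6768, 7199, 7630, 8061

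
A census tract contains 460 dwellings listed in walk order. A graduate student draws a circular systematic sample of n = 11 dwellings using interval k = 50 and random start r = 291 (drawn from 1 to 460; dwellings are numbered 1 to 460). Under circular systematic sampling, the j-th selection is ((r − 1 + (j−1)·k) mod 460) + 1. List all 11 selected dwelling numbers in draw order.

291, 341, 391, 441, 31, 81, 131, 181, 231, 281, 331

Selection 1: 291
Selection 2: 291 + 50 = 341
Selection 3: 341 + 50 = 391
Selection 4: 391 + 50 = 441
Selection 5: 441 + 50 = 491 → 491 − 460 = 31
Selection 6: 31 + 50 = 81
Selection 7: 81 + 50 = 131
Selection 8: 131 + 50 = 181
Selection 9: 181 + 50 = 231
Selection 10: 231 + 50 = 281
Selection 11: 281 + 50 = 331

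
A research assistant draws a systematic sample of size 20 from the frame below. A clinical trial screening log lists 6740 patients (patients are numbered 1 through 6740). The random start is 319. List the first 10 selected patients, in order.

319, 656, 993, 1330, 1667, 2004, 2341, 2678, 3015, 3352

k = N/n = 6740/20 = 337
patient 1: 319
patient 2: 319 + 337 = 656
patient 3: 656 + 337 = 993
patient 4: 993 + 337 = 1330
patient 5: 1330 + 337 = 1667
patient 6: 1667 + 337 = 2004
patient 7: 2004 + 337 = 2341
patient 8: 2341 + 337 = 2678
patient 9: 2678 + 337 = 3015
patient 10: 3015 + 337 = 3352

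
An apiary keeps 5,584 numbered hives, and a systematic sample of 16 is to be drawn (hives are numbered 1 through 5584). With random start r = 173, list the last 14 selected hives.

871, 1220, 1569, 1918, 2267, 2616, 2965, 3314, 3663, 4012, 4361, 4710, 5059, 5408

k = N/n = 5584/16 = 349
3rd selection = 173 + 2×349 = 871
4th: 871 + 349 = 1220
5th: 1220 + 349 = 1569
6th: 1569 + 349 = 1918
7th: 1918 + 349 = 2267
8th: 2267 + 349 = 2616
9th: 2616 + 349 = 2965
10th: 2965 + 349 = 3314
11th: 3314 + 349 = 3663
12th: 3663 + 349 = 4012
13th: 4012 + 349 = 4361
14th: 4361 + 349 = 4710
15th: 4710 + 349 = 5059
16th: 5059 + 349 = 5408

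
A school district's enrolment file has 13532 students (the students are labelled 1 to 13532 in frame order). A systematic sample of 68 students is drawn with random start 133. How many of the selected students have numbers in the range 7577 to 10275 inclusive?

k = 13532/68 = 199
First selection ≥ 7577: 133 + ⌈(7577−133)/199⌉·199 = 133 + 38×199 = 7695
Last selection ≤ 10275: 133 + ⌊(10275−133)/199⌋·199 = 133 + 50×199 = 10083
Count = 50 − 38 + 1 = 13

13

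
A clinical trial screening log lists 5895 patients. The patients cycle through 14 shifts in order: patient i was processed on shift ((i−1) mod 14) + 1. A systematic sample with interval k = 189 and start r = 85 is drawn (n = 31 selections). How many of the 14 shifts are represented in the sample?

2

Consecutive selections differ by k = 189, so their shift numbers differ by 189 mod 14 = 7.
gcd(189, 14) = 7, so the sample visits 14/7 = 2 distinct residues mod 14.
Start 85 is shift 1; the shifts hit are 1, 8.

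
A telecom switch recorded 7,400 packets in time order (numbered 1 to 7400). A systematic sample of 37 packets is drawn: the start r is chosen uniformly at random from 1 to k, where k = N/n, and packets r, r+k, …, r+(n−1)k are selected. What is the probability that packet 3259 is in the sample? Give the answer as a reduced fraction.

k = 7400/37 = 200.
Packet 3259 is selected iff r ≡ 3259 (mod 200); exactly one such r in {1,…,200}.
Inclusion probability = 1/200.

1/200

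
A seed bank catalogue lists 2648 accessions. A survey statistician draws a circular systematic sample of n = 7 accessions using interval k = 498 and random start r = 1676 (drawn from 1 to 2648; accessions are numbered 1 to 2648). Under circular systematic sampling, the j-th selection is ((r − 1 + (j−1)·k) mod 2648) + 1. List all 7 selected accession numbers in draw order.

Selection 1: 1676
Selection 2: 1676 + 498 = 2174
Selection 3: 2174 + 498 = 2672 → 2672 − 2648 = 24
Selection 4: 24 + 498 = 522
Selection 5: 522 + 498 = 1020
Selection 6: 1020 + 498 = 1518
Selection 7: 1518 + 498 = 2016

1676, 2174, 24, 522, 1020, 1518, 2016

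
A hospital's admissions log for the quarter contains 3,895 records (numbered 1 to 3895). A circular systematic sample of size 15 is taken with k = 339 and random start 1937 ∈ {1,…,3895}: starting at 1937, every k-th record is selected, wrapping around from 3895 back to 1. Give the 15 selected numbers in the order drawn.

1937, 2276, 2615, 2954, 3293, 3632, 76, 415, 754, 1093, 1432, 1771, 2110, 2449, 2788

Selection 1: 1937
Selection 2: 1937 + 339 = 2276
Selection 3: 2276 + 339 = 2615
Selection 4: 2615 + 339 = 2954
Selection 5: 2954 + 339 = 3293
Selection 6: 3293 + 339 = 3632
Selection 7: 3632 + 339 = 3971 → 3971 − 3895 = 76
Selection 8: 76 + 339 = 415
Selection 9: 415 + 339 = 754
Selection 10: 754 + 339 = 1093
Selection 11: 1093 + 339 = 1432
Selection 12: 1432 + 339 = 1771
Selection 13: 1771 + 339 = 2110
Selection 14: 2110 + 339 = 2449
Selection 15: 2449 + 339 = 2788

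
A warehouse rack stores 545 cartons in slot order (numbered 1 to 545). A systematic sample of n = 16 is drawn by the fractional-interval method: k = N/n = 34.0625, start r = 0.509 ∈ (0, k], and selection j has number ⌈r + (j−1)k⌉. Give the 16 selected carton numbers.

j=1: r + 0k = 0.509 → ⌈·⌉ = 1
j=2: r + 1k = 34.5715 → ⌈·⌉ = 35
j=3: r + 2k = 68.634 → ⌈·⌉ = 69
j=4: r + 3k = 102.6965 → ⌈·⌉ = 103
j=5: r + 4k = 136.759 → ⌈·⌉ = 137
j=6: r + 5k = 170.8215 → ⌈·⌉ = 171
j=7: r + 6k = 204.884 → ⌈·⌉ = 205
j=8: r + 7k = 238.9465 → ⌈·⌉ = 239
j=9: r + 8k = 273.009 → ⌈·⌉ = 274
j=10: r + 9k = 307.0715 → ⌈·⌉ = 308
j=11: r + 10k = 341.134 → ⌈·⌉ = 342
j=12: r + 11k = 375.1965 → ⌈·⌉ = 376
j=13: r + 12k = 409.259 → ⌈·⌉ = 410
j=14: r + 13k = 443.3215 → ⌈·⌉ = 444
j=15: r + 14k = 477.384 → ⌈·⌉ = 478
j=16: r + 15k = 511.4465 → ⌈·⌉ = 512

1, 35, 69, 103, 137, 171, 205, 239, 274, 308, 342, 376, 410, 444, 478, 512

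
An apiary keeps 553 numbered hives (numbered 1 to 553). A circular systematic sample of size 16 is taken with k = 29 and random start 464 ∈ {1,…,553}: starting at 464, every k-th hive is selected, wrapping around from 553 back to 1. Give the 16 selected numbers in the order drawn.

464, 493, 522, 551, 27, 56, 85, 114, 143, 172, 201, 230, 259, 288, 317, 346

Selection 1: 464
Selection 2: 464 + 29 = 493
Selection 3: 493 + 29 = 522
Selection 4: 522 + 29 = 551
Selection 5: 551 + 29 = 580 → 580 − 553 = 27
Selection 6: 27 + 29 = 56
Selection 7: 56 + 29 = 85
Selection 8: 85 + 29 = 114
Selection 9: 114 + 29 = 143
Selection 10: 143 + 29 = 172
Selection 11: 172 + 29 = 201
Selection 12: 201 + 29 = 230
Selection 13: 230 + 29 = 259
Selection 14: 259 + 29 = 288
Selection 15: 288 + 29 = 317
Selection 16: 317 + 29 = 346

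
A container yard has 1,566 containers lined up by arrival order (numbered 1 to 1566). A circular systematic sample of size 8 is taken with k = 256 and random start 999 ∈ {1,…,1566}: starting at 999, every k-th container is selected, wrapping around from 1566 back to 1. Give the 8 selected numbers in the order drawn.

999, 1255, 1511, 201, 457, 713, 969, 1225

Selection 1: 999
Selection 2: 999 + 256 = 1255
Selection 3: 1255 + 256 = 1511
Selection 4: 1511 + 256 = 1767 → 1767 − 1566 = 201
Selection 5: 201 + 256 = 457
Selection 6: 457 + 256 = 713
Selection 7: 713 + 256 = 969
Selection 8: 969 + 256 = 1225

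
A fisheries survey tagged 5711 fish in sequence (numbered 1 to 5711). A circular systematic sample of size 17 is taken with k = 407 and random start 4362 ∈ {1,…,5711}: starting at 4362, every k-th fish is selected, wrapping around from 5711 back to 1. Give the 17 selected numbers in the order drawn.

4362, 4769, 5176, 5583, 279, 686, 1093, 1500, 1907, 2314, 2721, 3128, 3535, 3942, 4349, 4756, 5163

Selection 1: 4362
Selection 2: 4362 + 407 = 4769
Selection 3: 4769 + 407 = 5176
Selection 4: 5176 + 407 = 5583
Selection 5: 5583 + 407 = 5990 → 5990 − 5711 = 279
Selection 6: 279 + 407 = 686
Selection 7: 686 + 407 = 1093
Selection 8: 1093 + 407 = 1500
Selection 9: 1500 + 407 = 1907
Selection 10: 1907 + 407 = 2314
Selection 11: 2314 + 407 = 2721
Selection 12: 2721 + 407 = 3128
Selection 13: 3128 + 407 = 3535
Selection 14: 3535 + 407 = 3942
Selection 15: 3942 + 407 = 4349
Selection 16: 4349 + 407 = 4756
Selection 17: 4756 + 407 = 5163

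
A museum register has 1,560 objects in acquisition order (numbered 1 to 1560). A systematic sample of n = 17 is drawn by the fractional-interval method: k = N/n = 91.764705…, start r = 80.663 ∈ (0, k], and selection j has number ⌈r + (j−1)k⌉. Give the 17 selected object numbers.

j=1: r + 0k = 80.663 → ⌈·⌉ = 81
j=2: r + 1k = 172.427705… → ⌈·⌉ = 173
j=3: r + 2k = 264.192411… → ⌈·⌉ = 265
j=4: r + 3k = 355.957117… → ⌈·⌉ = 356
j=5: r + 4k = 447.721823… → ⌈·⌉ = 448
j=6: r + 5k = 539.486529… → ⌈·⌉ = 540
j=7: r + 6k = 631.251235… → ⌈·⌉ = 632
j=8: r + 7k = 723.015941… → ⌈·⌉ = 724
j=9: r + 8k = 814.780647… → ⌈·⌉ = 815
j=10: r + 9k = 906.545352… → ⌈·⌉ = 907
j=11: r + 10k = 998.310058… → ⌈·⌉ = 999
j=12: r + 11k = 1090.074764… → ⌈·⌉ = 1091
j=13: r + 12k = 1181.839470… → ⌈·⌉ = 1182
j=14: r + 13k = 1273.604176… → ⌈·⌉ = 1274
j=15: r + 14k = 1365.368882… → ⌈·⌉ = 1366
j=16: r + 15k = 1457.133588… → ⌈·⌉ = 1458
j=17: r + 16k = 1548.898294… → ⌈·⌉ = 1549

81, 173, 265, 356, 448, 540, 632, 724, 815, 907, 999, 1091, 1182, 1274, 1366, 1458, 1549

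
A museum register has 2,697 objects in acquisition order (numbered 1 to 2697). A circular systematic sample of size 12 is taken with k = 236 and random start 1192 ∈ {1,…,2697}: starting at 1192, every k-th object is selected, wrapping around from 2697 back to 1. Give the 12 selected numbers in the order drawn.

Selection 1: 1192
Selection 2: 1192 + 236 = 1428
Selection 3: 1428 + 236 = 1664
Selection 4: 1664 + 236 = 1900
Selection 5: 1900 + 236 = 2136
Selection 6: 2136 + 236 = 2372
Selection 7: 2372 + 236 = 2608
Selection 8: 2608 + 236 = 2844 → 2844 − 2697 = 147
Selection 9: 147 + 236 = 383
Selection 10: 383 + 236 = 619
Selection 11: 619 + 236 = 855
Selection 12: 855 + 236 = 1091

1192, 1428, 1664, 1900, 2136, 2372, 2608, 147, 383, 619, 855, 1091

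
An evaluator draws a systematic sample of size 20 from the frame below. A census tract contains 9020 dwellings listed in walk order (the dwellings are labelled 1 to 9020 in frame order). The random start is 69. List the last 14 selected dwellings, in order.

k = N/n = 9020/20 = 451
7th selection = 69 + 6×451 = 2775
8th: 2775 + 451 = 3226
9th: 3226 + 451 = 3677
10th: 3677 + 451 = 4128
11th: 4128 + 451 = 4579
12th: 4579 + 451 = 5030
13th: 5030 + 451 = 5481
14th: 5481 + 451 = 5932
15th: 5932 + 451 = 6383
16th: 6383 + 451 = 6834
17th: 6834 + 451 = 7285
18th: 7285 + 451 = 7736
19th: 7736 + 451 = 8187
20th: 8187 + 451 = 8638

2775, 3226, 3677, 4128, 4579, 5030, 5481, 5932, 6383, 6834, 7285, 7736, 8187, 8638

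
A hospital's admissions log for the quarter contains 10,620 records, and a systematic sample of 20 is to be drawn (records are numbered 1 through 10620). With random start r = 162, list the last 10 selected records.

5472, 6003, 6534, 7065, 7596, 8127, 8658, 9189, 9720, 10251

k = N/n = 10620/20 = 531
11th selection = 162 + 10×531 = 5472
12th: 5472 + 531 = 6003
13th: 6003 + 531 = 6534
14th: 6534 + 531 = 7065
15th: 7065 + 531 = 7596
16th: 7596 + 531 = 8127
17th: 8127 + 531 = 8658
18th: 8658 + 531 = 9189
19th: 9189 + 531 = 9720
20th: 9720 + 531 = 10251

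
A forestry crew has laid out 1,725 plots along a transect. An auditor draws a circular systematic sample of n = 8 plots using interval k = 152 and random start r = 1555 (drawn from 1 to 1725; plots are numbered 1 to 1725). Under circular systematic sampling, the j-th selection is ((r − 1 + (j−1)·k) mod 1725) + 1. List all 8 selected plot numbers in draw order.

1555, 1707, 134, 286, 438, 590, 742, 894

Selection 1: 1555
Selection 2: 1555 + 152 = 1707
Selection 3: 1707 + 152 = 1859 → 1859 − 1725 = 134
Selection 4: 134 + 152 = 286
Selection 5: 286 + 152 = 438
Selection 6: 438 + 152 = 590
Selection 7: 590 + 152 = 742
Selection 8: 742 + 152 = 894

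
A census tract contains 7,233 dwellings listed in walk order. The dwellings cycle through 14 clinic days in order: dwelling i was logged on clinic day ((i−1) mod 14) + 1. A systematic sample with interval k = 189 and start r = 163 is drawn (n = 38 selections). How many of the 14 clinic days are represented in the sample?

Consecutive selections differ by k = 189, so their clinic day numbers differ by 189 mod 14 = 7.
gcd(189, 14) = 7, so the sample visits 14/7 = 2 distinct residues mod 14.
Start 163 is clinic day 9; the clinic days hit are 2, 9.

2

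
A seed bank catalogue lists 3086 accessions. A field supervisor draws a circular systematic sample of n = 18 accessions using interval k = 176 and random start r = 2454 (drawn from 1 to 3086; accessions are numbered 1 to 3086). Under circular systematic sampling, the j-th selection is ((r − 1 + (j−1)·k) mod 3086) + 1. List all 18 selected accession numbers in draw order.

Selection 1: 2454
Selection 2: 2454 + 176 = 2630
Selection 3: 2630 + 176 = 2806
Selection 4: 2806 + 176 = 2982
Selection 5: 2982 + 176 = 3158 → 3158 − 3086 = 72
Selection 6: 72 + 176 = 248
Selection 7: 248 + 176 = 424
Selection 8: 424 + 176 = 600
Selection 9: 600 + 176 = 776
Selection 10: 776 + 176 = 952
Selection 11: 952 + 176 = 1128
Selection 12: 1128 + 176 = 1304
Selection 13: 1304 + 176 = 1480
Selection 14: 1480 + 176 = 1656
Selection 15: 1656 + 176 = 1832
Selection 16: 1832 + 176 = 2008
Selection 17: 2008 + 176 = 2184
Selection 18: 2184 + 176 = 2360

2454, 2630, 2806, 2982, 72, 248, 424, 600, 776, 952, 1128, 1304, 1480, 1656, 1832, 2008, 2184, 2360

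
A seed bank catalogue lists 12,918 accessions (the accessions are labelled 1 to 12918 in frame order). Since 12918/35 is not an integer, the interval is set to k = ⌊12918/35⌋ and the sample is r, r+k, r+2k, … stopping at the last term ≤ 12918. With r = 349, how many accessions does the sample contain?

35

k = ⌊12918/35⌋ = 369
Achieved size = ⌊(12918 − 349)/369⌋ + 1 = ⌊12569/369⌋ + 1 = 34 + 1 = 35
(last selection: 349 + 34×369 = 12895 ≤ 12918; next would be 13264 > 12918)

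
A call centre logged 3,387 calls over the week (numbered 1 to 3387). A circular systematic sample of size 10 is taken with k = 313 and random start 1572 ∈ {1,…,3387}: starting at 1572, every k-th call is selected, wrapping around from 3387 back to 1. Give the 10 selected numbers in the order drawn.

Selection 1: 1572
Selection 2: 1572 + 313 = 1885
Selection 3: 1885 + 313 = 2198
Selection 4: 2198 + 313 = 2511
Selection 5: 2511 + 313 = 2824
Selection 6: 2824 + 313 = 3137
Selection 7: 3137 + 313 = 3450 → 3450 − 3387 = 63
Selection 8: 63 + 313 = 376
Selection 9: 376 + 313 = 689
Selection 10: 689 + 313 = 1002

1572, 1885, 2198, 2511, 2824, 3137, 63, 376, 689, 1002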